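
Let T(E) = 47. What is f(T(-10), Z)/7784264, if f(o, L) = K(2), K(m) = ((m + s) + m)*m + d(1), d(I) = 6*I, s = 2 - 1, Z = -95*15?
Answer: 2/973033 ≈ 2.0554e-6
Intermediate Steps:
Z = -1425
s = 1
K(m) = 6 + m*(1 + 2*m) (K(m) = ((m + 1) + m)*m + 6*1 = ((1 + m) + m)*m + 6 = (1 + 2*m)*m + 6 = m*(1 + 2*m) + 6 = 6 + m*(1 + 2*m))
f(o, L) = 16 (f(o, L) = 6 + 2 + 2*2² = 6 + 2 + 2*4 = 6 + 2 + 8 = 16)
f(T(-10), Z)/7784264 = 16/7784264 = 16*(1/7784264) = 2/973033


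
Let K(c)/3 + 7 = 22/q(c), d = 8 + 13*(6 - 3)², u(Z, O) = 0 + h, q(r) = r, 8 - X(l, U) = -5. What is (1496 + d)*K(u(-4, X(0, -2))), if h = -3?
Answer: -69703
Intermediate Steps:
X(l, U) = 13 (X(l, U) = 8 - 1*(-5) = 8 + 5 = 13)
u(Z, O) = -3 (u(Z, O) = 0 - 3 = -3)
d = 125 (d = 8 + 13*3² = 8 + 13*9 = 8 + 117 = 125)
K(c) = -21 + 66/c (K(c) = -21 + 3*(22/c) = -21 + 66/c)
(1496 + d)*K(u(-4, X(0, -2))) = (1496 + 125)*(-21 + 66/(-3)) = 1621*(-21 + 66*(-⅓)) = 1621*(-21 - 22) = 1621*(-43) = -69703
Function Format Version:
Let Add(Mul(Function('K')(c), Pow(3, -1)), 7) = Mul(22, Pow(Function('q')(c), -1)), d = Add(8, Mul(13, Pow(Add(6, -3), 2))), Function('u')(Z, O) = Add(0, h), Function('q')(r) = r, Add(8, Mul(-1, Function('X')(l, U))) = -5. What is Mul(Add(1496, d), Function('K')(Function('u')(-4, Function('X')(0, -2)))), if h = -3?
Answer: -69703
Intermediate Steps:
Function('X')(l, U) = 13 (Function('X')(l, U) = Add(8, Mul(-1, -5)) = Add(8, 5) = 13)
Function('u')(Z, O) = -3 (Function('u')(Z, O) = Add(0, -3) = -3)
d = 125 (d = Add(8, Mul(13, Pow(3, 2))) = Add(8, Mul(13, 9)) = Add(8, 117) = 125)
Function('K')(c) = Add(-21, Mul(66, Pow(c, -1))) (Function('K')(c) = Add(-21, Mul(3, Mul(22, Pow(c, -1)))) = Add(-21, Mul(66, Pow(c, -1))))
Mul(Add(1496, d), Function('K')(Function('u')(-4, Function('X')(0, -2)))) = Mul(Add(1496, 125), Add(-21, Mul(66, Pow(-3, -1)))) = Mul(1621, Add(-21, Mul(66, Rational(-1, 3)))) = Mul(1621, Add(-21, -22)) = Mul(1621, -43) = -69703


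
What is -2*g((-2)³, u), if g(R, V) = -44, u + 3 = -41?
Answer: 88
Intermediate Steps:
u = -44 (u = -3 - 41 = -44)
-2*g((-2)³, u) = -2*(-44) = 88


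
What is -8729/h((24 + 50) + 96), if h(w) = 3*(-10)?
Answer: 8729/30 ≈ 290.97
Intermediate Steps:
h(w) = -30
-8729/h((24 + 50) + 96) = -8729/(-30) = -8729*(-1/30) = 8729/30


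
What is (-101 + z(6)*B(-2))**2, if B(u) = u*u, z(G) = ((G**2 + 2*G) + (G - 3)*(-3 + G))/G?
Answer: 3969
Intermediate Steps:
z(G) = (G**2 + (-3 + G)**2 + 2*G)/G (z(G) = ((G**2 + 2*G) + (-3 + G)*(-3 + G))/G = ((G**2 + 2*G) + (-3 + G)**2)/G = (G**2 + (-3 + G)**2 + 2*G)/G)
B(u) = u**2
(-101 + z(6)*B(-2))**2 = (-101 + (2 + 6 + (-3 + 6)**2/6)*(-2)**2)**2 = (-101 + (2 + 6 + (1/6)*3**2)*4)**2 = (-101 + (2 + 6 + (1/6)*9)*4)**2 = (-101 + (2 + 6 + 3/2)*4)**2 = (-101 + (19/2)*4)**2 = (-101 + 38)**2 = (-63)**2 = 3969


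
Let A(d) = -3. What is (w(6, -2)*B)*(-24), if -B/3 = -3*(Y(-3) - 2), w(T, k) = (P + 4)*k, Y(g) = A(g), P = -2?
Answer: -4320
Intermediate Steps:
Y(g) = -3
w(T, k) = 2*k (w(T, k) = (-2 + 4)*k = 2*k)
B = -45 (B = -(-9)*(-3 - 2) = -(-9)*(-5) = -3*15 = -45)
(w(6, -2)*B)*(-24) = ((2*(-2))*(-45))*(-24) = -4*(-45)*(-24) = 180*(-24) = -4320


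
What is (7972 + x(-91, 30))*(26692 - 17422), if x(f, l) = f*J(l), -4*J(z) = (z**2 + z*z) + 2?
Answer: 453928725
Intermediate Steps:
J(z) = -1/2 - z**2/2 (J(z) = -((z**2 + z*z) + 2)/4 = -((z**2 + z**2) + 2)/4 = -(2*z**2 + 2)/4 = -(2 + 2*z**2)/4 = -1/2 - z**2/2)
x(f, l) = f*(-1/2 - l**2/2)
(7972 + x(-91, 30))*(26692 - 17422) = (7972 - 1/2*(-91)*(1 + 30**2))*(26692 - 17422) = (7972 - 1/2*(-91)*(1 + 900))*9270 = (7972 - 1/2*(-91)*901)*9270 = (7972 + 81991/2)*9270 = (97935/2)*9270 = 453928725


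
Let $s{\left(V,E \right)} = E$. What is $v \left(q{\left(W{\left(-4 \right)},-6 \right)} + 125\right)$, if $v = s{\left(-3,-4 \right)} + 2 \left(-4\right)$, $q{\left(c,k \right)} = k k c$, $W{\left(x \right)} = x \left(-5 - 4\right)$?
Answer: $-17052$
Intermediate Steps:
$W{\left(x \right)} = - 9 x$ ($W{\left(x \right)} = x \left(-9\right) = - 9 x$)
$q{\left(c,k \right)} = c k^{2}$ ($q{\left(c,k \right)} = k^{2} c = c k^{2}$)
$v = -12$ ($v = -4 + 2 \left(-4\right) = -4 - 8 = -12$)
$v \left(q{\left(W{\left(-4 \right)},-6 \right)} + 125\right) = - 12 \left(\left(-9\right) \left(-4\right) \left(-6\right)^{2} + 125\right) = - 12 \left(36 \cdot 36 + 125\right) = - 12 \left(1296 + 125\right) = \left(-12\right) 1421 = -17052$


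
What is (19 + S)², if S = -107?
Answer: 7744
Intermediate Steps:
(19 + S)² = (19 - 107)² = (-88)² = 7744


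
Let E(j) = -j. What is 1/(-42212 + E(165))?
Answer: -1/42377 ≈ -2.3598e-5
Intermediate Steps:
1/(-42212 + E(165)) = 1/(-42212 - 1*165) = 1/(-42212 - 165) = 1/(-42377) = -1/42377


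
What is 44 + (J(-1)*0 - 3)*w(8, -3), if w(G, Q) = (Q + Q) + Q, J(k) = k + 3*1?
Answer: 71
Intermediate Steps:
J(k) = 3 + k (J(k) = k + 3 = 3 + k)
w(G, Q) = 3*Q (w(G, Q) = 2*Q + Q = 3*Q)
44 + (J(-1)*0 - 3)*w(8, -3) = 44 + ((3 - 1)*0 - 3)*(3*(-3)) = 44 + (2*0 - 3)*(-9) = 44 + (0 - 3)*(-9) = 44 - 3*(-9) = 44 + 27 = 71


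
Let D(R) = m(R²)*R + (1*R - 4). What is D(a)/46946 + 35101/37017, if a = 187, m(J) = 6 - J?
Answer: -120182759360/868900041 ≈ -138.32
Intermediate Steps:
D(R) = -4 + R + R*(6 - R²) (D(R) = (6 - R²)*R + (1*R - 4) = R*(6 - R²) + (R - 4) = R*(6 - R²) + (-4 + R) = -4 + R + R*(6 - R²))
D(a)/46946 + 35101/37017 = (-4 - 1*187³ + 7*187)/46946 + 35101/37017 = (-4 - 1*6539203 + 1309)*(1/46946) + 35101*(1/37017) = (-4 - 6539203 + 1309)*(1/46946) + 35101/37017 = -6537898*1/46946 + 35101/37017 = -3268949/23473 + 35101/37017 = -120182759360/868900041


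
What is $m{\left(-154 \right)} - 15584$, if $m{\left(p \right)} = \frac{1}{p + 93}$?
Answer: $- \frac{950625}{61} \approx -15584.0$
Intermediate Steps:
$m{\left(p \right)} = \frac{1}{93 + p}$
$m{\left(-154 \right)} - 15584 = \frac{1}{93 - 154} - 15584 = \frac{1}{-61} - 15584 = - \frac{1}{61} - 15584 = - \frac{950625}{61}$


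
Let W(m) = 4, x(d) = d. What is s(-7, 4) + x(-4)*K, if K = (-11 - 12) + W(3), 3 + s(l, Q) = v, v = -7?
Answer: 66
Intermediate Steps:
s(l, Q) = -10 (s(l, Q) = -3 - 7 = -10)
K = -19 (K = (-11 - 12) + 4 = -23 + 4 = -19)
s(-7, 4) + x(-4)*K = -10 - 4*(-19) = -10 + 76 = 66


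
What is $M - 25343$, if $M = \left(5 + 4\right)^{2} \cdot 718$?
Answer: $32815$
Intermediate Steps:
$M = 58158$ ($M = 9^{2} \cdot 718 = 81 \cdot 718 = 58158$)
$M - 25343 = 58158 - 25343 = 32815$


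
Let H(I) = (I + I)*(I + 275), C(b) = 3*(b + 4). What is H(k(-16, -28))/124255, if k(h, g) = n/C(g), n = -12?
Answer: 1651/2236590 ≈ 0.00073818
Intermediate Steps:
C(b) = 12 + 3*b (C(b) = 3*(4 + b) = 12 + 3*b)
k(h, g) = -12/(12 + 3*g)
H(I) = 2*I*(275 + I) (H(I) = (2*I)*(275 + I) = 2*I*(275 + I))
H(k(-16, -28))/124255 = (2*(-4/(4 - 28))*(275 - 4/(4 - 28)))/124255 = (2*(-4/(-24))*(275 - 4/(-24)))*(1/124255) = (2*(-4*(-1/24))*(275 - 4*(-1/24)))*(1/124255) = (2*(⅙)*(275 + ⅙))*(1/124255) = (2*(⅙)*(1651/6))*(1/124255) = (1651/18)*(1/124255) = 1651/2236590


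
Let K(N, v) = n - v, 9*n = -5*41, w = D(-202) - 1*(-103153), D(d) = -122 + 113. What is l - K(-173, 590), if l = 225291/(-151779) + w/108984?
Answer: 1265919361049/2067685317 ≈ 612.24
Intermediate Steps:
D(d) = -9
w = 103144 (w = -9 - 1*(-103153) = -9 + 103153 = 103144)
n = -205/9 (n = (-5*41)/9 = (⅑)*(-205) = -205/9 ≈ -22.778)
K(N, v) = -205/9 - v
l = -370750882/689228439 (l = 225291/(-151779) + 103144/108984 = 225291*(-1/151779) + 103144*(1/108984) = -75097/50593 + 12893/13623 = -370750882/689228439 ≈ -0.53792)
l - K(-173, 590) = -370750882/689228439 - (-205/9 - 1*590) = -370750882/689228439 - (-205/9 - 590) = -370750882/689228439 - 1*(-5515/9) = -370750882/689228439 + 5515/9 = 1265919361049/2067685317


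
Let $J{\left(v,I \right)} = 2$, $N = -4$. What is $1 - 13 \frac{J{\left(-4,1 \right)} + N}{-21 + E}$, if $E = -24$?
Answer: $\frac{19}{45} \approx 0.42222$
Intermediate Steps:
$1 - 13 \frac{J{\left(-4,1 \right)} + N}{-21 + E} = 1 - 13 \frac{2 - 4}{-21 - 24} = 1 - 13 \left(- \frac{2}{-45}\right) = 1 - 13 \left(\left(-2\right) \left(- \frac{1}{45}\right)\right) = 1 - \frac{26}{45} = \frac{19}{45}$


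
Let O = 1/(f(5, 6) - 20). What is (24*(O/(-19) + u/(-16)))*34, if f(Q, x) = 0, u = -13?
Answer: 63189/95 ≈ 665.15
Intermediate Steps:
O = -1/20 (O = 1/(0 - 20) = 1/(-20) = -1/20 ≈ -0.050000)
(24*(O/(-19) + u/(-16)))*34 = (24*(-1/20/(-19) - 13/(-16)))*34 = (24*(-1/20*(-1/19) - 13*(-1/16)))*34 = (24*(1/380 + 13/16))*34 = (24*(1239/1520))*34 = (3717/190)*34 = 63189/95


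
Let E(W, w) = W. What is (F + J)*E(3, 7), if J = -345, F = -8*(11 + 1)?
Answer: -1323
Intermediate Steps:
F = -96 (F = -8*12 = -96)
(F + J)*E(3, 7) = (-96 - 345)*3 = -441*3 = -1323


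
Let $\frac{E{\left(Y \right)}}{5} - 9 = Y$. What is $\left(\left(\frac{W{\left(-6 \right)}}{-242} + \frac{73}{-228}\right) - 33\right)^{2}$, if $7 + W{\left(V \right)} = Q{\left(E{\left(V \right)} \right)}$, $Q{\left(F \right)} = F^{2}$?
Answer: $\frac{891304039921}{761097744} \approx 1171.1$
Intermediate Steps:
$E{\left(Y \right)} = 45 + 5 Y$
$W{\left(V \right)} = -7 + \left(45 + 5 V\right)^{2}$
$\left(\left(\frac{W{\left(-6 \right)}}{-242} + \frac{73}{-228}\right) - 33\right)^{2} = \left(\left(\frac{-7 + 25 \left(9 - 6\right)^{2}}{-242} + \frac{73}{-228}\right) - 33\right)^{2} = \left(\left(\left(-7 + 25 \cdot 3^{2}\right) \left(- \frac{1}{242}\right) + 73 \left(- \frac{1}{228}\right)\right) - 33\right)^{2} = \left(\left(\left(-7 + 25 \cdot 9\right) \left(- \frac{1}{242}\right) - \frac{73}{228}\right) - 33\right)^{2} = \left(\left(\left(-7 + 225\right) \left(- \frac{1}{242}\right) - \frac{73}{228}\right) - 33\right)^{2} = \left(\left(218 \left(- \frac{1}{242}\right) - \frac{73}{228}\right) - 33\right)^{2} = \left(\left(- \frac{109}{121} - \frac{73}{228}\right) - 33\right)^{2} = \left(- \frac{33685}{27588} - 33\right)^{2} = \left(- \frac{944089}{27588}\right)^{2} = \frac{891304039921}{761097744}$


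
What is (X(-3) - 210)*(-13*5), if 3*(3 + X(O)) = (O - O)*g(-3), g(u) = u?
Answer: 13845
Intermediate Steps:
X(O) = -3 (X(O) = -3 + ((O - O)*(-3))/3 = -3 + (0*(-3))/3 = -3 + (⅓)*0 = -3 + 0 = -3)
(X(-3) - 210)*(-13*5) = (-3 - 210)*(-13*5) = -213*(-65) = 13845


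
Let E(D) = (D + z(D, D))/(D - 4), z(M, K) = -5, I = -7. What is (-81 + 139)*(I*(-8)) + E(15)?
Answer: 35738/11 ≈ 3248.9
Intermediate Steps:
E(D) = (-5 + D)/(-4 + D) (E(D) = (D - 5)/(D - 4) = (-5 + D)/(-4 + D))
(-81 + 139)*(I*(-8)) + E(15) = (-81 + 139)*(-7*(-8)) + (-5 + 15)/(-4 + 15) = 58*56 + 10/11 = 3248 + (1/11)*10 = 3248 + 10/11 = 35738/11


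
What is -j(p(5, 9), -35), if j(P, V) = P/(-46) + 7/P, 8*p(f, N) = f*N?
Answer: -18583/16560 ≈ -1.1222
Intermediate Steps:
p(f, N) = N*f/8 (p(f, N) = (f*N)/8 = (N*f)/8 = N*f/8)
j(P, V) = 7/P - P/46 (j(P, V) = P*(-1/46) + 7/P = -P/46 + 7/P = 7/P - P/46)
-j(p(5, 9), -35) = -(7/(((⅛)*9*5)) - 9*5/368) = -(7/(45/8) - 1/46*45/8) = -(7*(8/45) - 45/368) = -(56/45 - 45/368) = -1*18583/16560 = -18583/16560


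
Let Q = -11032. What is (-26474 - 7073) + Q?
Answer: -44579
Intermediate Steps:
(-26474 - 7073) + Q = (-26474 - 7073) - 11032 = -33547 - 11032 = -44579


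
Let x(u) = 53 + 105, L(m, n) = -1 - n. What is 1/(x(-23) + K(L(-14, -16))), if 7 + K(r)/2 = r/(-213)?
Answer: 71/10214 ≈ 0.0069512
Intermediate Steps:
x(u) = 158
K(r) = -14 - 2*r/213 (K(r) = -14 + 2*(r/(-213)) = -14 + 2*(r*(-1/213)) = -14 + 2*(-r/213) = -14 - 2*r/213)
1/(x(-23) + K(L(-14, -16))) = 1/(158 + (-14 - 2*(-1 - 1*(-16))/213)) = 1/(158 + (-14 - 2*(-1 + 16)/213)) = 1/(158 + (-14 - 2/213*15)) = 1/(158 + (-14 - 10/71)) = 1/(158 - 1004/71) = 1/(10214/71) = 71/10214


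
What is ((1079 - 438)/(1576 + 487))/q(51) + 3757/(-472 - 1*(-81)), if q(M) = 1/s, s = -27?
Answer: -853984/47449 ≈ -17.998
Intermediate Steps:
q(M) = -1/27 (q(M) = 1/(-27) = -1/27)
((1079 - 438)/(1576 + 487))/q(51) + 3757/(-472 - 1*(-81)) = ((1079 - 438)/(1576 + 487))/(-1/27) + 3757/(-472 - 1*(-81)) = (641/2063)*(-27) + 3757/(-472 + 81) = (641*(1/2063))*(-27) + 3757/(-391) = (641/2063)*(-27) + 3757*(-1/391) = -17307/2063 - 221/23 = -853984/47449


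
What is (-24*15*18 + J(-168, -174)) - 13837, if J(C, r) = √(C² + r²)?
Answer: -20317 + 30*√65 ≈ -20075.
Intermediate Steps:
(-24*15*18 + J(-168, -174)) - 13837 = (-24*15*18 + √((-168)² + (-174)²)) - 13837 = (-360*18 + √(28224 + 30276)) - 13837 = (-6480 + √58500) - 13837 = (-6480 + 30*√65) - 13837 = -20317 + 30*√65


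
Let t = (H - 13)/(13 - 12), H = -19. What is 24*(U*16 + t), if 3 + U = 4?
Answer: -384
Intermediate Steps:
U = 1 (U = -3 + 4 = 1)
t = -32 (t = (-19 - 13)/(13 - 12) = -32/1 = -32*1 = -32)
24*(U*16 + t) = 24*(1*16 - 32) = 24*(16 - 32) = 24*(-16) = -384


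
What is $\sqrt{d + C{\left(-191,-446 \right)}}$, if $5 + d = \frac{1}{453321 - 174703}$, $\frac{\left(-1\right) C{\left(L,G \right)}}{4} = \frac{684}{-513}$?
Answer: $\frac{\sqrt{232886477334}}{835854} \approx 0.57735$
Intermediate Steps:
$C{\left(L,G \right)} = \frac{16}{3}$ ($C{\left(L,G \right)} = - 4 \frac{684}{-513} = - 4 \cdot 684 \left(- \frac{1}{513}\right) = \left(-4\right) \left(- \frac{4}{3}\right) = \frac{16}{3}$)
$d = - \frac{1393089}{278618}$ ($d = -5 + \frac{1}{453321 - 174703} = -5 + \frac{1}{278618} = - \frac{1393089}{278618} \approx -5.0$)
$\sqrt{d + C{\left(-191,-446 \right)}} = \sqrt{- \frac{1393089}{278618} + \frac{16}{3}} = \sqrt{\frac{278621}{835854}} = \frac{\sqrt{232886477334}}{835854}$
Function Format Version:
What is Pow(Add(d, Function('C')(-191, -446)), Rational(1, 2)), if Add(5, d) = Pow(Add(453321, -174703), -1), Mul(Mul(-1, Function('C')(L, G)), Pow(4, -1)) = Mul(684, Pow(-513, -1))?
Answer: Mul(Rational(1, 835854), Pow(232886477334, Rational(1, 2))) ≈ 0.57735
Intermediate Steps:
Function('C')(L, G) = Rational(16, 3) (Function('C')(L, G) = Mul(-4, Mul(684, Pow(-513, -1))) = Mul(-4, Mul(684, Rational(-1, 513))) = Mul(-4, Rational(-4, 3)) = Rational(16, 3))
d = Rational(-1393089, 278618) (d = Add(-5, Pow(Add(453321, -174703), -1)) = Add(-5, Pow(278618, -1)) = Add(-5, Rational(1, 278618)) = Rational(-1393089, 278618) ≈ -5.0000)
Pow(Add(d, Function('C')(-191, -446)), Rational(1, 2)) = Pow(Add(Rational(-1393089, 278618), Rational(16, 3)), Rational(1, 2)) = Pow(Rational(278621, 835854), Rational(1, 2)) = Mul(Rational(1, 835854), Pow(232886477334, Rational(1, 2)))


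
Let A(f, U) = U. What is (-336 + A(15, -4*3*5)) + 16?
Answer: -380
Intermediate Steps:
(-336 + A(15, -4*3*5)) + 16 = (-336 - 4*3*5) + 16 = (-336 - 12*5) + 16 = (-336 - 60) + 16 = -396 + 16 = -380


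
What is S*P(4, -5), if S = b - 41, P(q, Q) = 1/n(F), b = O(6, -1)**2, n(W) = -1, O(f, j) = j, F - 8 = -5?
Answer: 40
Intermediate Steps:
F = 3 (F = 8 - 5 = 3)
b = 1 (b = (-1)**2 = 1)
P(q, Q) = -1 (P(q, Q) = 1/(-1) = -1)
S = -40 (S = 1 - 41 = -40)
S*P(4, -5) = -40*(-1) = 40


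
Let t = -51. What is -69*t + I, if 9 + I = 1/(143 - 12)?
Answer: 459811/131 ≈ 3510.0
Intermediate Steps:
I = -1178/131 (I = -9 + 1/(143 - 12) = -9 + 1/131 = -1178/131 ≈ -8.9924)
-69*t + I = -69*(-51) - 1178/131 = 3519 - 1178/131 = 459811/131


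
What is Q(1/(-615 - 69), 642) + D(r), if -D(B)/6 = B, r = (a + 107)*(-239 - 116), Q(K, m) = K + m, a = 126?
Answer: 339901487/684 ≈ 4.9693e+5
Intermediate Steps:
r = -82715 (r = (126 + 107)*(-239 - 116) = 233*(-355) = -82715)
D(B) = -6*B
Q(1/(-615 - 69), 642) + D(r) = (1/(-615 - 69) + 642) - 6*(-82715) = (1/(-684) + 642) + 496290 = (-1/684 + 642) + 496290 = 439127/684 + 496290 = 339901487/684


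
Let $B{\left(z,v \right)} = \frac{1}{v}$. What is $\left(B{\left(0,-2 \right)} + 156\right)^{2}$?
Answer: $\frac{96721}{4} \approx 24180.0$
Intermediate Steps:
$\left(B{\left(0,-2 \right)} + 156\right)^{2} = \left(\frac{1}{-2} + 156\right)^{2} = \left(- \frac{1}{2} + 156\right)^{2} = \left(\frac{311}{2}\right)^{2} = \frac{96721}{4}$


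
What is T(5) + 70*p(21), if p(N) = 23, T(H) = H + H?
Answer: 1620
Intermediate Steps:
T(H) = 2*H
T(5) + 70*p(21) = 2*5 + 70*23 = 10 + 1610 = 1620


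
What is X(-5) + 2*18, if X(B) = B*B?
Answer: 61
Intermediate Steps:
X(B) = B²
X(-5) + 2*18 = (-5)² + 2*18 = 25 + 36 = 61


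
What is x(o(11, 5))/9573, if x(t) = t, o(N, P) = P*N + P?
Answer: 20/3191 ≈ 0.0062676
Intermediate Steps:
o(N, P) = P + N*P (o(N, P) = N*P + P = P + N*P)
x(o(11, 5))/9573 = (5*(1 + 11))/9573 = (5*12)*(1/9573) = 60*(1/9573) = 20/3191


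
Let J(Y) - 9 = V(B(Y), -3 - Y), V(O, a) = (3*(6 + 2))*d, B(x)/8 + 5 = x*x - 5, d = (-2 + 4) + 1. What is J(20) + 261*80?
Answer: 20961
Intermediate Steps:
d = 3 (d = 2 + 1 = 3)
B(x) = -80 + 8*x² (B(x) = -40 + 8*(x*x - 5) = -40 + 8*(x² - 5) = -40 + 8*(-5 + x²) = -40 + (-40 + 8*x²) = -80 + 8*x²)
V(O, a) = 72 (V(O, a) = (3*(6 + 2))*3 = (3*8)*3 = 24*3 = 72)
J(Y) = 81 (J(Y) = 9 + 72 = 81)
J(20) + 261*80 = 81 + 261*80 = 81 + 20880 = 20961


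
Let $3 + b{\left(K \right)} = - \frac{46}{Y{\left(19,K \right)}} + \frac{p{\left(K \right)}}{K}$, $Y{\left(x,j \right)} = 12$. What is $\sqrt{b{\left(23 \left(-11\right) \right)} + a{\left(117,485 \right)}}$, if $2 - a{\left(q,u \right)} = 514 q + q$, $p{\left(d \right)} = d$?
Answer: $\frac{i \sqrt{2169318}}{6} \approx 245.48 i$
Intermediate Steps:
$a{\left(q,u \right)} = 2 - 515 q$ ($a{\left(q,u \right)} = 2 - \left(514 q + q\right) = 2 - 515 q$)
$b{\left(K \right)} = - \frac{35}{6}$ ($b{\left(K \right)} = -3 + \left(- \frac{46}{12} + \frac{K}{K}\right) = -3 + \left(\left(-46\right) \frac{1}{12} + 1\right) = -3 + \left(- \frac{23}{6} + 1\right) = -3 - \frac{17}{6} = - \frac{35}{6}$)
$\sqrt{b{\left(23 \left(-11\right) \right)} + a{\left(117,485 \right)}} = \sqrt{- \frac{35}{6} + \left(2 - 60255\right)} = \sqrt{- \frac{35}{6} - 60253} = \sqrt{- \frac{361553}{6}} = \frac{i \sqrt{2169318}}{6}$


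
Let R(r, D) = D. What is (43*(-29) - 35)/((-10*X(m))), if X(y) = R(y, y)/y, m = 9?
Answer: 641/5 ≈ 128.20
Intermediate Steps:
X(y) = 1 (X(y) = y/y = 1)
(43*(-29) - 35)/((-10*X(m))) = (43*(-29) - 35)/((-10*1)) = (-1247 - 35)/(-10) = -1282*(-⅒) = 641/5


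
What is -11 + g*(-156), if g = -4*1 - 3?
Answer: 1081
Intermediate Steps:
g = -7 (g = -4 - 3 = -7)
-11 + g*(-156) = -11 - 7*(-156) = -11 + 1092 = 1081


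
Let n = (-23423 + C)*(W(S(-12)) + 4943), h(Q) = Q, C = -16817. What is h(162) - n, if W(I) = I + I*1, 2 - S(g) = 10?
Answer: 198262642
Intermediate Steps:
S(g) = -8 (S(g) = 2 - 1*10 = 2 - 10 = -8)
W(I) = 2*I (W(I) = I + I = 2*I)
n = -198262480 (n = (-23423 - 16817)*(2*(-8) + 4943) = -40240*(-16 + 4943) = -40240*4927 = -198262480)
h(162) - n = 162 - 1*(-198262480) = 162 + 198262480 = 198262642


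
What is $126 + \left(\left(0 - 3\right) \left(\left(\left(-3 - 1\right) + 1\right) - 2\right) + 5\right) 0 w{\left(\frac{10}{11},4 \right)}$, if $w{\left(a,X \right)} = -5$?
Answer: $126$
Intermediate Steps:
$126 + \left(\left(0 - 3\right) \left(\left(\left(-3 - 1\right) + 1\right) - 2\right) + 5\right) 0 w{\left(\frac{10}{11},4 \right)} = 126 + \left(\left(0 - 3\right) \left(\left(\left(-3 - 1\right) + 1\right) - 2\right) + 5\right) 0 \left(-5\right) = 126 + \left(- 3 \left(\left(-4 + 1\right) - 2\right) + 5\right) 0 \left(-5\right) = 126 + \left(- 3 \left(-3 - 2\right) + 5\right) 0 \left(-5\right) = 126 + \left(\left(-3\right) \left(-5\right) + 5\right) 0 \left(-5\right) = 126 + \left(15 + 5\right) 0 \left(-5\right) = 126 + 20 \cdot 0 \left(-5\right) = 126 + 0 \left(-5\right) = 126 + 0 = 126$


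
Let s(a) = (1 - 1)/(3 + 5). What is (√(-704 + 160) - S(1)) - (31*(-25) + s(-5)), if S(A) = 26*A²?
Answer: 749 + 4*I*√34 ≈ 749.0 + 23.324*I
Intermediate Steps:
s(a) = 0 (s(a) = 0/8 = 0*(⅛) = 0)
(√(-704 + 160) - S(1)) - (31*(-25) + s(-5)) = (√(-704 + 160) - 26*1²) - (31*(-25) + 0) = (√(-544) - 26) - (-775 + 0) = (4*I*√34 - 1*26) - 1*(-775) = (4*I*√34 - 26) + 775 = (-26 + 4*I*√34) + 775 = 749 + 4*I*√34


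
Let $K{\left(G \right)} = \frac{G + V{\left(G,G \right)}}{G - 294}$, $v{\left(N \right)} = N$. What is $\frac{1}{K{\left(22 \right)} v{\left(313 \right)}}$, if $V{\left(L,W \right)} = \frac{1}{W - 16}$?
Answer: $- \frac{1632}{41629} \approx -0.039203$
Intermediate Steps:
$V{\left(L,W \right)} = \frac{1}{-16 + W}$
$K{\left(G \right)} = \frac{G + \frac{1}{-16 + G}}{-294 + G}$ ($K{\left(G \right)} = \frac{G + \frac{1}{-16 + G}}{G - 294} = \frac{G + \frac{1}{-16 + G}}{-294 + G}$)
$\frac{1}{K{\left(22 \right)} v{\left(313 \right)}} = \frac{1}{\frac{1 + 22 \left(-16 + 22\right)}{\left(-294 + 22\right) \left(-16 + 22\right)} 313} = \frac{1}{\frac{1}{-272} \cdot \frac{1}{6} \left(1 + 22 \cdot 6\right)} \frac{1}{313} = \frac{1}{\left(- \frac{1}{272}\right) \frac{1}{6} \left(1 + 132\right)} \frac{1}{313} = \frac{1}{\left(- \frac{1}{272}\right) \frac{1}{6} \cdot 133} \cdot \frac{1}{313} = \frac{1}{- \frac{133}{1632}} \cdot \frac{1}{313} = \left(- \frac{1632}{133}\right) \frac{1}{313} = - \frac{1632}{41629}$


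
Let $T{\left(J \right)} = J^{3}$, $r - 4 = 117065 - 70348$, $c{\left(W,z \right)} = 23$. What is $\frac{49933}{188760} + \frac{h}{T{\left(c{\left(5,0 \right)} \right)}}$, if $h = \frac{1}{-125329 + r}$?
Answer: $\frac{459202848407}{1735908717840} \approx 0.26453$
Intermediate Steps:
$r = 46721$ ($r = 4 + \left(117065 - 70348\right) = 4 + 46717 = 46721$)
$h = - \frac{1}{78608}$ ($h = \frac{1}{-125329 + 46721} = \frac{1}{-78608} = - \frac{1}{78608} \approx -1.2721 \cdot 10^{-5}$)
$\frac{49933}{188760} + \frac{h}{T{\left(c{\left(5,0 \right)} \right)}} = \frac{49933}{188760} - \frac{1}{78608 \cdot 23^{3}} = 49933 \cdot \frac{1}{188760} - \frac{1}{78608 \cdot 12167} = \frac{3841}{14520} - \frac{1}{956423536} = \frac{459202848407}{1735908717840}$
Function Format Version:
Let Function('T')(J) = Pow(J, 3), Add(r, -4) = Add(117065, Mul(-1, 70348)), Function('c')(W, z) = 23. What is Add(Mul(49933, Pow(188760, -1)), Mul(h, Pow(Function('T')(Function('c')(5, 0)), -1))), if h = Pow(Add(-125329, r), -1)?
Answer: Rational(459202848407, 1735908717840) ≈ 0.26453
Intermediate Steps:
r = 46721 (r = Add(4, Add(117065, Mul(-1, 70348))) = Add(4, Add(117065, -70348)) = Add(4, 46717) = 46721)
h = Rational(-1, 78608) (h = Pow(Add(-125329, 46721), -1) = Pow(-78608, -1) = Rational(-1, 78608) ≈ -1.2721e-5)
Add(Mul(49933, Pow(188760, -1)), Mul(h, Pow(Function('T')(Function('c')(5, 0)), -1))) = Add(Mul(49933, Pow(188760, -1)), Mul(Rational(-1, 78608), Pow(Pow(23, 3), -1))) = Add(Mul(49933, Rational(1, 188760)), Mul(Rational(-1, 78608), Pow(12167, -1))) = Add(Rational(3841, 14520), Mul(Rational(-1, 78608), Rational(1, 12167))) = Add(Rational(3841, 14520), Rational(-1, 956423536)) = Rational(459202848407, 1735908717840)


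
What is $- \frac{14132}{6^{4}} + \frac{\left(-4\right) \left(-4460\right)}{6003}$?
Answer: $- \frac{1714271}{216108} \approx -7.9325$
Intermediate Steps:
$- \frac{14132}{6^{4}} + \frac{\left(-4\right) \left(-4460\right)}{6003} = - \frac{14132}{1296} + 17840 \cdot \frac{1}{6003} = \left(-14132\right) \frac{1}{1296} + \frac{17840}{6003} = - \frac{3533}{324} + \frac{17840}{6003} = - \frac{1714271}{216108}$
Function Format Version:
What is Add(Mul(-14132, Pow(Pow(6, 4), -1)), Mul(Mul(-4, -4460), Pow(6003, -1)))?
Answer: Rational(-1714271, 216108) ≈ -7.9325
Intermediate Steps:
Add(Mul(-14132, Pow(Pow(6, 4), -1)), Mul(Mul(-4, -4460), Pow(6003, -1))) = Add(Mul(-14132, Pow(1296, -1)), Mul(17840, Rational(1, 6003))) = Add(Mul(-14132, Rational(1, 1296)), Rational(17840, 6003)) = Add(Rational(-3533, 324), Rational(17840, 6003)) = Rational(-1714271, 216108)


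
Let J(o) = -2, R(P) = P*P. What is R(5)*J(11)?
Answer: -50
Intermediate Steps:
R(P) = P**2
R(5)*J(11) = 5**2*(-2) = 25*(-2) = -50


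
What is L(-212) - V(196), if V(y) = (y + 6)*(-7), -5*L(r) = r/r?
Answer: 7069/5 ≈ 1413.8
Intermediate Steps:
L(r) = -⅕ (L(r) = -r/(5*r) = -⅕*1 = -⅕)
V(y) = -42 - 7*y (V(y) = (6 + y)*(-7) = -42 - 7*y)
L(-212) - V(196) = -⅕ - (-42 - 7*196) = -⅕ - (-42 - 1372) = -⅕ - 1*(-1414) = -⅕ + 1414 = 7069/5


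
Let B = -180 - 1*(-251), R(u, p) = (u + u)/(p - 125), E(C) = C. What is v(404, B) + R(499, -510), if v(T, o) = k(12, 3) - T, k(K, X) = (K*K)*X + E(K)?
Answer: 24402/635 ≈ 38.428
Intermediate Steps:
k(K, X) = K + X*K² (k(K, X) = (K*K)*X + K = K²*X + K = X*K² + K = K + X*K²)
R(u, p) = 2*u/(-125 + p) (R(u, p) = (2*u)/(-125 + p) = 2*u/(-125 + p))
B = 71 (B = -180 + 251 = 71)
v(T, o) = 444 - T (v(T, o) = 12*(1 + 12*3) - T = 12*(1 + 36) - T = 12*37 - T = 444 - T)
v(404, B) + R(499, -510) = (444 - 1*404) + 2*499/(-125 - 510) = (444 - 404) + 2*499/(-635) = 40 + 2*499*(-1/635) = 40 - 998/635 = 24402/635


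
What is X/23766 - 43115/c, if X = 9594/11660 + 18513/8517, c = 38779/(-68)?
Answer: 22612984829667077/299100038989180 ≈ 75.603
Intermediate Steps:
c = -38779/68 (c = 38779*(-1/68) = -38779/68 ≈ -570.28)
X = 2917389/973610 (X = 9594*(1/11660) + 18513*(1/8517) = 4797/5830 + 363/167 = 2917389/973610 ≈ 2.9965)
X/23766 - 43115/c = (2917389/973610)/23766 - 43115/(-38779/68) = (2917389/973610)*(1/23766) - 43115*(-68/38779) = 972463/7712938420 + 2931820/38779 = 22612984829667077/299100038989180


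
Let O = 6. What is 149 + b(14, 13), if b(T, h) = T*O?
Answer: 233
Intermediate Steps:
b(T, h) = 6*T (b(T, h) = T*6 = 6*T)
149 + b(14, 13) = 149 + 6*14 = 149 + 84 = 233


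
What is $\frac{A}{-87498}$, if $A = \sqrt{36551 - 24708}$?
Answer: $- \frac{\sqrt{11843}}{87498} \approx -0.0012437$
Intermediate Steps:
$A = \sqrt{11843} \approx 108.83$
$\frac{A}{-87498} = \frac{\sqrt{11843}}{-87498} = \sqrt{11843} \left(- \frac{1}{87498}\right) = - \frac{\sqrt{11843}}{87498}$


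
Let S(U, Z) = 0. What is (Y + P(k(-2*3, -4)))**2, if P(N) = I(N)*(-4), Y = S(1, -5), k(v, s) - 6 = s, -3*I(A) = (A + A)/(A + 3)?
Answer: 256/225 ≈ 1.1378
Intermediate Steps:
I(A) = -2*A/(3*(3 + A)) (I(A) = -(A + A)/(3*(A + 3)) = -2*A/(3*(3 + A)))
k(v, s) = 6 + s
Y = 0
P(N) = 8*N/(9 + 3*N) (P(N) = -2*N/(9 + 3*N)*(-4) = 8*N/(9 + 3*N))
(Y + P(k(-2*3, -4)))**2 = (0 + 8*(6 - 4)/(3*(3 + (6 - 4))))**2 = (0 + (8/3)*2/(3 + 2))**2 = (0 + (8/3)*2/5)**2 = (0 + (8/3)*2*(1/5))**2 = (0 + 16/15)**2 = (16/15)**2 = 256/225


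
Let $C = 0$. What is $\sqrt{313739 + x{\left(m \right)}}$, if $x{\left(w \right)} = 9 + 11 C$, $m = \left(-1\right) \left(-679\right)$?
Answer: $2 \sqrt{78437} \approx 560.13$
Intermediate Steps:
$m = 679$
$x{\left(w \right)} = 9$ ($x{\left(w \right)} = 9 + 11 \cdot 0 = 9 + 0 = 9$)
$\sqrt{313739 + x{\left(m \right)}} = \sqrt{313739 + 9} = \sqrt{313748} = 2 \sqrt{78437}$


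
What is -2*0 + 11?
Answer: 11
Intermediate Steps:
-2*0 + 11 = 0 + 11 = 11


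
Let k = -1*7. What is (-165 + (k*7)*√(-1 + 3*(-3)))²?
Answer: 3215 + 16170*I*√10 ≈ 3215.0 + 51134.0*I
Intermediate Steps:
k = -7
(-165 + (k*7)*√(-1 + 3*(-3)))² = (-165 + (-7*7)*√(-1 + 3*(-3)))² = (-165 - 49*√(-1 - 9))² = (-165 - 49*I*√10)²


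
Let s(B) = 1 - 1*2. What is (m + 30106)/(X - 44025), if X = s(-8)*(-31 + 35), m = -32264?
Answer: 2158/44029 ≈ 0.049013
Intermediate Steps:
s(B) = -1 (s(B) = 1 - 2 = -1)
X = -4 (X = -(-31 + 35) = -1*4 = -4)
(m + 30106)/(X - 44025) = (-32264 + 30106)/(-4 - 44025) = -2158/(-44029) = -2158*(-1/44029) = 2158/44029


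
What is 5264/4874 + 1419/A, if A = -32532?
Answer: 27388707/26426828 ≈ 1.0364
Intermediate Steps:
5264/4874 + 1419/A = 5264/4874 + 1419/(-32532) = 5264*(1/4874) + 1419*(-1/32532) = 2632/2437 - 473/10844 = 27388707/26426828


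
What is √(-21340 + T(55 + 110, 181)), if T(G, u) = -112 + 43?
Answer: I*√21409 ≈ 146.32*I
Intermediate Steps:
T(G, u) = -69
√(-21340 + T(55 + 110, 181)) = √(-21340 - 69) = √(-21409) = I*√21409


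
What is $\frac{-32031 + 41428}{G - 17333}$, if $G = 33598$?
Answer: $\frac{9397}{16265} \approx 0.57774$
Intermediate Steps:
$\frac{-32031 + 41428}{G - 17333} = \frac{-32031 + 41428}{33598 - 17333} = \frac{9397}{16265}$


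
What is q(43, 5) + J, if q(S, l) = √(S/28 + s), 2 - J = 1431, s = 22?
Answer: -1429 + √4613/14 ≈ -1424.1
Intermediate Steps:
J = -1429 (J = 2 - 1*1431 = 2 - 1431 = -1429)
q(S, l) = √(22 + S/28) (q(S, l) = √(S/28 + 22) = √(22 + S/28))
q(43, 5) + J = √(4312 + 7*43)/14 - 1429 = √(4312 + 301)/14 - 1429 = √4613/14 - 1429 = -1429 + √4613/14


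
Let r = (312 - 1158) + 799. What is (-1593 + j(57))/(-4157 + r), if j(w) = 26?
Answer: 1567/4204 ≈ 0.37274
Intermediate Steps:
r = -47 (r = -846 + 799 = -47)
(-1593 + j(57))/(-4157 + r) = (-1593 + 26)/(-4157 - 47) = -1567/(-4204) = -1567*(-1/4204) = 1567/4204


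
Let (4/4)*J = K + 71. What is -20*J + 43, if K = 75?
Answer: -2877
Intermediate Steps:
J = 146 (J = 75 + 71 = 146)
-20*J + 43 = -20*146 + 43 = -2920 + 43 = -2877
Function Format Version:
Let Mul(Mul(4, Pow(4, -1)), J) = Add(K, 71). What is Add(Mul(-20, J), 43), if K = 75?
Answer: -2877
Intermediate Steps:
J = 146 (J = Add(75, 71) = 146)
Add(Mul(-20, J), 43) = Add(Mul(-20, 146), 43) = Add(-2920, 43) = -2877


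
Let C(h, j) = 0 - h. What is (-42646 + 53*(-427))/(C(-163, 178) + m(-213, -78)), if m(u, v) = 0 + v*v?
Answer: -65277/6247 ≈ -10.449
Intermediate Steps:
C(h, j) = -h
m(u, v) = v² (m(u, v) = 0 + v² = v²)
(-42646 + 53*(-427))/(C(-163, 178) + m(-213, -78)) = (-42646 + 53*(-427))/(-1*(-163) + (-78)²) = (-42646 - 22631)/(163 + 6084) = -65277/6247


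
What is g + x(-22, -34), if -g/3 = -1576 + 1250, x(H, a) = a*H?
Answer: 1726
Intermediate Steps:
x(H, a) = H*a
g = 978 (g = -3*(-1576 + 1250) = -3*(-326) = 978)
g + x(-22, -34) = 978 - 22*(-34) = 978 + 748 = 1726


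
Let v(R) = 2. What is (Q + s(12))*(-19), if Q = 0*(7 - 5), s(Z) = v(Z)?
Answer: -38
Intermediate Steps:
s(Z) = 2
Q = 0 (Q = 0*2 = 0)
(Q + s(12))*(-19) = (0 + 2)*(-19) = 2*(-19) = -38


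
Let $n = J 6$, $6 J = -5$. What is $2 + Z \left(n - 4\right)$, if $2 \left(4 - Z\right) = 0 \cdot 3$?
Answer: $-34$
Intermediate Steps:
$J = - \frac{5}{6}$ ($J = \frac{1}{6} \left(-5\right) = - \frac{5}{6} \approx -0.83333$)
$n = -5$ ($n = \left(- \frac{5}{6}\right) 6 = -5$)
$Z = 4$ ($Z = 4 - \frac{0 \cdot 3}{2} = 4 - 0 = 4 + 0 = 4$)
$2 + Z \left(n - 4\right) = 2 + 4 \left(-5 - 4\right) = 2 + 4 \left(-9\right) = 2 - 36 = -34$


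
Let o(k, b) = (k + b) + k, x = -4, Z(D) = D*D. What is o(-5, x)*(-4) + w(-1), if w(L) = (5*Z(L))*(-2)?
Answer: 46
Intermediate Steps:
Z(D) = D²
w(L) = -10*L² (w(L) = (5*L²)*(-2) = -10*L²)
o(k, b) = b + 2*k (o(k, b) = (b + k) + k = b + 2*k)
o(-5, x)*(-4) + w(-1) = (-4 + 2*(-5))*(-4) - 10*(-1)² = (-4 - 10)*(-4) - 10*1 = -14*(-4) - 10 = 56 - 10 = 46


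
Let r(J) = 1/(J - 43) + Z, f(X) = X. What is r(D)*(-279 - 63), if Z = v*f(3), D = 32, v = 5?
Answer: -56088/11 ≈ -5098.9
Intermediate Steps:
Z = 15 (Z = 5*3 = 15)
r(J) = 15 + 1/(-43 + J) (r(J) = 1/(J - 43) + 15 = 1/(-43 + J) + 15 = 15 + 1/(-43 + J))
r(D)*(-279 - 63) = ((-644 + 15*32)/(-43 + 32))*(-279 - 63) = ((-644 + 480)/(-11))*(-342) = -1/11*(-164)*(-342) = (164/11)*(-342) = -56088/11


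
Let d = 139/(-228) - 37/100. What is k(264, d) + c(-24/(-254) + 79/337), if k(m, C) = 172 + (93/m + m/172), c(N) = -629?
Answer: -1722147/3784 ≈ -455.11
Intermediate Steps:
d = -1396/1425 (d = 139*(-1/228) - 37*1/100 = -139/228 - 37/100 = -1396/1425 ≈ -0.97965)
k(m, C) = 172 + 93/m + m/172 (k(m, C) = 172 + (93/m + m*(1/172)) = 172 + (93/m + m/172) = 172 + 93/m + m/172)
k(264, d) + c(-24/(-254) + 79/337) = (172 + 93/264 + (1/172)*264) - 629 = (172 + 93*(1/264) + 66/43) - 629 = (172 + 31/88 + 66/43) - 629 = 657989/3784 - 629 = -1722147/3784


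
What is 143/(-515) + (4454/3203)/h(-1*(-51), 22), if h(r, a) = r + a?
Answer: -31142307/120416785 ≈ -0.25862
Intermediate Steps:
h(r, a) = a + r
143/(-515) + (4454/3203)/h(-1*(-51), 22) = 143/(-515) + (4454/3203)/(22 - 1*(-51)) = 143*(-1/515) + (4454*(1/3203))/(22 + 51) = -143/515 + (4454/3203)/73 = -143/515 + (4454/3203)*(1/73) = -143/515 + 4454/233819 = -31142307/120416785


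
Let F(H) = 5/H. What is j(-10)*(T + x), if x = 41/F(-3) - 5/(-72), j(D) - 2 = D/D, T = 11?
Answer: -4871/120 ≈ -40.592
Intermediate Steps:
j(D) = 3 (j(D) = 2 + D/D = 2 + 1 = 3)
x = -8831/360 (x = 41/((5/(-3))) - 5/(-72) = 41/((5*(-⅓))) - 5*(-1/72) = 41/(-5/3) + 5/72 = 41*(-⅗) + 5/72 = -123/5 + 5/72 = -8831/360 ≈ -24.531)
j(-10)*(T + x) = 3*(11 - 8831/360) = 3*(-4871/360) = -4871/120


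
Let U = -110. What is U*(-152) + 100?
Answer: 16820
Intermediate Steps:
U*(-152) + 100 = -110*(-152) + 100 = 16720 + 100 = 16820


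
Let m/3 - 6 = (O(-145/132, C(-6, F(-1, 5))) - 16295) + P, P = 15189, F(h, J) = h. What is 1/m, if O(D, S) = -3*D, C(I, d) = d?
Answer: -44/144765 ≈ -0.00030394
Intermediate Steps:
m = -144765/44 (m = 18 + 3*((-(-435)/132 - 16295) + 15189) = 18 + 3*((-3*(-145/132) - 16295) + 15189) = 18 + 3*((145/44 - 16295) + 15189) = 18 + 3*(-716835/44 + 15189) = 18 + 3*(-48519/44) = 18 - 145557/44 = -144765/44 ≈ -3290.1)
1/m = 1/(-144765/44) = -44/144765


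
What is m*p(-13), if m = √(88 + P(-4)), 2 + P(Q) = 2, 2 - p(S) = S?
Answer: 30*√22 ≈ 140.71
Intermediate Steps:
p(S) = 2 - S
P(Q) = 0 (P(Q) = -2 + 2 = 0)
m = 2*√22 (m = √(88 + 0) = √88 = 2*√22 ≈ 9.3808)
m*p(-13) = (2*√22)*(2 - 1*(-13)) = (2*√22)*(2 + 13) = (2*√22)*15 = 30*√22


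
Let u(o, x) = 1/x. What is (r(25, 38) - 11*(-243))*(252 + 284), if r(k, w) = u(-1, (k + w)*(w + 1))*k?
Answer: 3520226096/2457 ≈ 1.4327e+6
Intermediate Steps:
r(k, w) = k/((1 + w)*(k + w)) (r(k, w) = k/(((k + w)*(w + 1))) = k/(((k + w)*(1 + w))) = k/(((1 + w)*(k + w))) = (1/((1 + w)*(k + w)))*k = k/((1 + w)*(k + w)))
(r(25, 38) - 11*(-243))*(252 + 284) = (25/(25 + 38 + 38² + 25*38) - 11*(-243))*(252 + 284) = (25/(25 + 38 + 1444 + 950) + 2673)*536 = (25/2457 + 2673)*536 = (6567586/2457)*536 = 3520226096/2457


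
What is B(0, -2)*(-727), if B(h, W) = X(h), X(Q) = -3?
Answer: 2181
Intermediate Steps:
B(h, W) = -3
B(0, -2)*(-727) = -3*(-727) = 2181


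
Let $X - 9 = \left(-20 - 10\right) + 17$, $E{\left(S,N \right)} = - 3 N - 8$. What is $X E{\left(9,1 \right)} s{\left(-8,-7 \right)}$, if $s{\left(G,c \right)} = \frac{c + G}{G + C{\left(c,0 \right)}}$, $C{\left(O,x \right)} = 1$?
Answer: $\frac{660}{7} \approx 94.286$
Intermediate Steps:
$E{\left(S,N \right)} = -8 - 3 N$
$s{\left(G,c \right)} = \frac{G + c}{1 + G}$ ($s{\left(G,c \right)} = \frac{c + G}{G + 1} = \frac{G + c}{1 + G}$)
$X = -4$ ($X = 9 + \left(\left(-20 - 10\right) + 17\right) = 9 + \left(-30 + 17\right) = 9 - 13 = -4$)
$X E{\left(9,1 \right)} s{\left(-8,-7 \right)} = - 4 \left(-8 - 3\right) \frac{-8 - 7}{1 - 8} = - 4 \left(-8 - 3\right) \frac{1}{-7} \left(-15\right) = \left(-4\right) \left(-11\right) \left(\left(- \frac{1}{7}\right) \left(-15\right)\right) = 44 \cdot \frac{15}{7} = \frac{660}{7}$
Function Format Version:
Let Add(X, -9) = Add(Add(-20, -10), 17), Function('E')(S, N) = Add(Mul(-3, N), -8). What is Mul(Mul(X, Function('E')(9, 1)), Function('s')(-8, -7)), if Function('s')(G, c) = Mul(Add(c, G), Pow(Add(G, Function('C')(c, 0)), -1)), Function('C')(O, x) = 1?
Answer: Rational(660, 7) ≈ 94.286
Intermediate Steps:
Function('E')(S, N) = Add(-8, Mul(-3, N))
Function('s')(G, c) = Mul(Pow(Add(1, G), -1), Add(G, c)) (Function('s')(G, c) = Mul(Add(c, G), Pow(Add(G, 1), -1)) = Mul(Add(G, c), Pow(Add(1, G), -1)) = Mul(Pow(Add(1, G), -1), Add(G, c)))
X = -4 (X = Add(9, Add(Add(-20, -10), 17)) = Add(9, Add(-30, 17)) = Add(9, -13) = -4)
Mul(Mul(X, Function('E')(9, 1)), Function('s')(-8, -7)) = Mul(Mul(-4, Add(-8, Mul(-3, 1))), Mul(Pow(Add(1, -8), -1), Add(-8, -7))) = Mul(Mul(-4, Add(-8, -3)), Mul(Pow(-7, -1), -15)) = Mul(Mul(-4, -11), Mul(Rational(-1, 7), -15)) = Mul(44, Rational(15, 7)) = Rational(660, 7)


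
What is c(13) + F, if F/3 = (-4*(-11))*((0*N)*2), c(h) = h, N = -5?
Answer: 13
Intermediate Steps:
F = 0 (F = 3*((-4*(-11))*((0*(-5))*2)) = 3*(44*(0*2)) = 3*(44*0) = 3*0 = 0)
c(13) + F = 13 + 0 = 13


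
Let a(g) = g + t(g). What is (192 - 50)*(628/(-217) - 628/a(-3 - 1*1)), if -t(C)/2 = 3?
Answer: 9229716/1085 ≈ 8506.7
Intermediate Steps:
t(C) = -6 (t(C) = -2*3 = -6)
a(g) = -6 + g (a(g) = g - 6 = -6 + g)
(192 - 50)*(628/(-217) - 628/a(-3 - 1*1)) = (192 - 50)*(628/(-217) - 628/(-6 + (-3 - 1*1))) = 142*(628*(-1/217) - 628/(-6 + (-3 - 1))) = 142*(-628/217 - 628/(-6 - 4)) = 142*(-628/217 - 628/(-10)) = 142*(-628/217 - 628*(-⅒)) = 142*(-628/217 + 314/5) = 142*(64998/1085) = 9229716/1085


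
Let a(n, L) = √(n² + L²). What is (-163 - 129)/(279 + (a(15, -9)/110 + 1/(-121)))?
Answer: -59636882800/56980109687 + 5829780*√34/56980109687 ≈ -1.0460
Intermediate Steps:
a(n, L) = √(L² + n²)
(-163 - 129)/(279 + (a(15, -9)/110 + 1/(-121))) = (-163 - 129)/(279 + (√((-9)² + 15²)/110 + 1/(-121))) = -292/(279 + (√(81 + 225)*(1/110) + 1*(-1/121))) = -292/(279 + (√306*(1/110) - 1/121)) = -292/(279 + ((3*√34)*(1/110) - 1/121)) = -292/(279 + (3*√34/110 - 1/121)) = -292/(279 + (-1/121 + 3*√34/110)) = -292/(33758/121 + 3*√34/110)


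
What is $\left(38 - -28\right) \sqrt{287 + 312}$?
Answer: $66 \sqrt{599} \approx 1615.3$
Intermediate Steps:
$\left(38 - -28\right) \sqrt{287 + 312} = \left(38 + 28\right) \sqrt{599} = 66 \sqrt{599}$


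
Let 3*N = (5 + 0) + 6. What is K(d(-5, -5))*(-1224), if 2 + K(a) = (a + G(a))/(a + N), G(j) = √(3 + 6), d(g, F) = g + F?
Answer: 20808/19 ≈ 1095.2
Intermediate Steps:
d(g, F) = F + g
N = 11/3 (N = ((5 + 0) + 6)/3 = (5 + 6)/3 = (⅓)*11 = 11/3 ≈ 3.6667)
G(j) = 3 (G(j) = √9 = 3)
K(a) = -2 + (3 + a)/(11/3 + a) (K(a) = -2 + (a + 3)/(a + 11/3) = -2 + (3 + a)/(11/3 + a))
K(d(-5, -5))*(-1224) = ((-13 - 3*(-5 - 5))/(11 + 3*(-5 - 5)))*(-1224) = ((-13 - 3*(-10))/(11 + 3*(-10)))*(-1224) = ((-13 + 30)/(11 - 30))*(-1224) = (17/(-19))*(-1224) = -1/19*17*(-1224) = -17/19*(-1224) = 20808/19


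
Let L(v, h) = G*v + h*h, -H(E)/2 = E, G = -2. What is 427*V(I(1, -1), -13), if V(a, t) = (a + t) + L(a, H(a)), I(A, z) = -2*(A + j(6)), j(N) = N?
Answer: 335195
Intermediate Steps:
H(E) = -2*E
L(v, h) = h² - 2*v (L(v, h) = -2*v + h*h = -2*v + h² = h² - 2*v)
I(A, z) = -12 - 2*A (I(A, z) = -2*(A + 6) = -2*(6 + A) = -12 - 2*A)
V(a, t) = t - a + 4*a² (V(a, t) = (a + t) + ((-2*a)² - 2*a) = (a + t) + (4*a² - 2*a) = (a + t) + (-2*a + 4*a²) = t - a + 4*a²)
427*V(I(1, -1), -13) = 427*(-13 - (-12 - 2*1) + 4*(-12 - 2*1)²) = 427*(-13 - (-12 - 2) + 4*(-12 - 2)²) = 427*(-13 - 1*(-14) + 4*(-14)²) = 427*(-13 + 14 + 4*196) = 427*(-13 + 14 + 784) = 427*785 = 335195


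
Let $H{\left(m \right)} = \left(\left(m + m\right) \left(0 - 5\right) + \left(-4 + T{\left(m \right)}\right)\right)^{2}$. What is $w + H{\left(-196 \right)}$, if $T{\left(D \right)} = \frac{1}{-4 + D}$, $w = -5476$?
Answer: $\frac{152817617601}{40000} \approx 3.8204 \cdot 10^{6}$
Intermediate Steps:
$H{\left(m \right)} = \left(-4 + \frac{1}{-4 + m} - 10 m\right)^{2}$ ($H{\left(m \right)} = \left(\left(m + m\right) \left(0 - 5\right) - \left(4 - \frac{1}{-4 + m}\right)\right)^{2} = \left(2 m \left(-5\right) - \left(4 - \frac{1}{-4 + m}\right)\right)^{2} = \left(- 10 m - \left(4 - \frac{1}{-4 + m}\right)\right)^{2} = \left(-4 + \frac{1}{-4 + m} - 10 m\right)^{2}$)
$w + H{\left(-196 \right)} = -5476 + \frac{\left(-17 - -7056 + 10 \left(-196\right)^{2}\right)^{2}}{\left(-4 - 196\right)^{2}} = -5476 + \frac{\left(-17 + 7056 + 10 \cdot 38416\right)^{2}}{40000} = -5476 + \frac{\left(-17 + 7056 + 384160\right)^{2}}{40000} = -5476 + \frac{391199^{2}}{40000} = -5476 + \frac{1}{40000} \cdot 153036657601 = -5476 + \frac{153036657601}{40000} = \frac{152817617601}{40000}$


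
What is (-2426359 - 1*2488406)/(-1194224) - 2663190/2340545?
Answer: 1664556646473/559027002416 ≈ 2.9776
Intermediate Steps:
(-2426359 - 1*2488406)/(-1194224) - 2663190/2340545 = (-2426359 - 2488406)*(-1/1194224) - 2663190*1/2340545 = -4914765*(-1/1194224) - 532638/468109 = 4914765/1194224 - 532638/468109 = 1664556646473/559027002416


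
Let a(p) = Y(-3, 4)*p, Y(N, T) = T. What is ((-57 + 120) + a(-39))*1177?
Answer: -109461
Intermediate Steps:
a(p) = 4*p
((-57 + 120) + a(-39))*1177 = ((-57 + 120) + 4*(-39))*1177 = (63 - 156)*1177 = -93*1177 = -109461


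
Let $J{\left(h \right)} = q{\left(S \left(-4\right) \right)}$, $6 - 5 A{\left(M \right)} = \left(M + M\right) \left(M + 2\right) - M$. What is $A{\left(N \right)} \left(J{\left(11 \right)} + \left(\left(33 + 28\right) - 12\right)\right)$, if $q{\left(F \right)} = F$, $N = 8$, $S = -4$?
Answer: $-1898$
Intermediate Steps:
$A{\left(M \right)} = \frac{6}{5} + \frac{M}{5} - \frac{2 M \left(2 + M\right)}{5}$ ($A{\left(M \right)} = \frac{6}{5} - \frac{\left(M + M\right) \left(M + 2\right) - M}{5} = \frac{6}{5} - \frac{2 M \left(2 + M\right) - M}{5} = \frac{6}{5} - \frac{- M + 2 M \left(2 + M\right)}{5} = \frac{6}{5} - \left(- \frac{M}{5} + \frac{2 M \left(2 + M\right)}{5}\right) = \frac{6}{5} + \frac{M}{5} - \frac{2 M \left(2 + M\right)}{5}$)
$J{\left(h \right)} = 16$ ($J{\left(h \right)} = \left(-4\right) \left(-4\right) = 16$)
$A{\left(N \right)} \left(J{\left(11 \right)} + \left(\left(33 + 28\right) - 12\right)\right) = \left(\frac{6}{5} - \frac{24}{5} - \frac{2 \cdot 8^{2}}{5}\right) \left(16 + \left(\left(33 + 28\right) - 12\right)\right) = \left(\frac{6}{5} - \frac{24}{5} - \frac{128}{5}\right) \left(16 + \left(61 - 12\right)\right) = \left(\frac{6}{5} - \frac{24}{5} - \frac{128}{5}\right) \left(16 + 49\right) = \left(- \frac{146}{5}\right) 65 = -1898$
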